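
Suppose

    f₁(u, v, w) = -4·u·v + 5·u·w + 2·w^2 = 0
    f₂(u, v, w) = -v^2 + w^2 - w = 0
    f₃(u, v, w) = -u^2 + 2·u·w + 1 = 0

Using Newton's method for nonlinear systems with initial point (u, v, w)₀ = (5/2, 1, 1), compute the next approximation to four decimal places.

(1.2247, 0.1424, 0.2848)

At (5/2, 1, 1): F = (4.5000, -1.0000, -0.2500).
Jacobian J = [[-4·v + 5·w, -4·u, 5·u + 4·w], [0, -2·v, 2·w - 1], [-2·u + 2·w, 0, 2·u]].
At the point, J = [[1.0000, -10.0000, 16.5000], [0.0000, -2.0000, 1.0000], [-3.0000, 0.0000, 5.0000]] (det J = -79.0000).
Solving J·Δ = −F gives Δ = (-1.2753, -0.8576, -0.7152).
Then the next iterate is (u, v, w)₁ = (1.2247, 0.1424, 0.2848).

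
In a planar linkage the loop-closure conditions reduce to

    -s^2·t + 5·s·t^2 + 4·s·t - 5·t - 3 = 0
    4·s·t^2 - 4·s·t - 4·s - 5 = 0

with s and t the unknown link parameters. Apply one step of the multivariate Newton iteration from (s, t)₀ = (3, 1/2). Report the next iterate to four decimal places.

(-1.0000, 0.5962)

At (3, 1/2): F = (-0.2500, -20.0000).
Jacobian J = [[-2·s·t + 5·t^2 + 4·t, -s^2 + 10·s·t + 4·s - 5], [4·t^2 - 4·t - 4, 8·s·t - 4·s]].
At the point, J = [[0.2500, 13.0000], [-5.0000, 0.0000]] (det J = 65.0000).
Solving J·Δ = −F gives Δ = (-4.0000, 0.0962).
Then the next iterate is (s, t)₁ = (-1.0000, 0.5962).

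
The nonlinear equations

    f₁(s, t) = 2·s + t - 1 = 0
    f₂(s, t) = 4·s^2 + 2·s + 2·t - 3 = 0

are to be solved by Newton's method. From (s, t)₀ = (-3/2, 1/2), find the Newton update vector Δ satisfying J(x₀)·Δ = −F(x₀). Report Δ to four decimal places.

At (-3/2, 1/2): F = (-3.5000, 4.0000).
Jacobian J = [[2, 1], [8·s + 2, 2]].
At the point, J = [[2.0000, 1.0000], [-10.0000, 2.0000]] (det J = 14.0000).
Solving J·Δ = −F gives Δ = (0.7857, 1.9286).

(0.7857, 1.9286)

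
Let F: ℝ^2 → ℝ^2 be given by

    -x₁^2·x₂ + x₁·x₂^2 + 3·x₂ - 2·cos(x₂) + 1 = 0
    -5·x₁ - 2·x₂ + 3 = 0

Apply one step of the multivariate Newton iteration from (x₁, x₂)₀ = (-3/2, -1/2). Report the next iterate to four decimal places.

(-0.1782, 1.9454)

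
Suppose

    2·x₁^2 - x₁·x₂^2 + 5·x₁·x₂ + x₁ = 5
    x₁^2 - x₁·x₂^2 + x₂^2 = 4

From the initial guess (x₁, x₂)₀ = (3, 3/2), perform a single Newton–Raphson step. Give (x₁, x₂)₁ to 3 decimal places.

At (3, 3/2): F = (31.750, 0.500).
Jacobian J = [[4·x₁ - x₂^2 + 5·x₂ + 1, -2·x₁·x₂ + 5·x₁], [2·x₁ - x₂^2, -2·x₁·x₂ + 2·x₂]].
At the point, J = [[18.250, 6.000], [3.750, -6.000]] (det J = -132.000).
Solving J·Δ = −F gives Δ = (-1.466, -0.833).
Then the next iterate is (x₁, x₂)₁ = (1.534, 0.667).

(1.534, 0.667)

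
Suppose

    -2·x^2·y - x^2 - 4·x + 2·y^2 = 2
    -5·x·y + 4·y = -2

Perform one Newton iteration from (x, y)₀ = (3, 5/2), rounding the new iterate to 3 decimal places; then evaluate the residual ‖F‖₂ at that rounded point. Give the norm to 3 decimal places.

At (3, 5/2): F = (-55.500, -25.500).
Jacobian J = [[-4·x·y - 2·x - 4, -2·x^2 + 4·y], [-5·y, -5·x + 4]].
At the point, J = [[-40.000, -8.000], [-12.500, -11.000]] (det J = 340.000).
Solving J·Δ = −F gives Δ = (-1.196, -0.960).
Then the next iterate is (x, y)₁ = (1.804, 1.540).
Re-evaluating at (1.804, 1.540): F = (-17.75082, -5.73080), so ‖F‖₂ = 18.653.

18.653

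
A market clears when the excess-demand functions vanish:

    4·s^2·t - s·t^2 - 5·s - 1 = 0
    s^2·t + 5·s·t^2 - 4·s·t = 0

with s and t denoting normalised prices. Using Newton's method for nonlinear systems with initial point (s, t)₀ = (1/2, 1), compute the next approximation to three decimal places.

(-1.000, 1.692)

At (1/2, 1): F = (-3.000, 0.750).
Jacobian J = [[8·s·t - t^2 - 5, 4·s^2 - 2·s·t], [2·s·t + 5·t^2 - 4·t, s^2 + 10·s·t - 4·s]].
At the point, J = [[-2.000, 0.000], [2.000, 3.250]] (det J = -6.500).
Solving J·Δ = −F gives Δ = (-1.500, 0.692).
Then the next iterate is (s, t)₁ = (-1.000, 1.692).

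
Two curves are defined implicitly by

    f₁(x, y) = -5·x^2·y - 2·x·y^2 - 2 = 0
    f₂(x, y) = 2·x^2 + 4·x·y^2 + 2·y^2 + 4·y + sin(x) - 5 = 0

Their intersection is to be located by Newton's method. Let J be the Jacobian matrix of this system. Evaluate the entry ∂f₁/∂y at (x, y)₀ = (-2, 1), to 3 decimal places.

-12.000

∂f₁/∂y = -5·x^2 - 4·x·y.
At (-2, 1) this is -12.000.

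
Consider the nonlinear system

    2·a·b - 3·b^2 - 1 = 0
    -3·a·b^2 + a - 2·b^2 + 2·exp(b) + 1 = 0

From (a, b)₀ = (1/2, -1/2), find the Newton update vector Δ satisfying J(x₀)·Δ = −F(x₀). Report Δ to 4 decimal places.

(-3.1431, -0.2233)

At (1/2, -1/2): F = (-2.2500, 1.838061).
Jacobian J = [[2·b, 2·a - 6·b], [-3·b^2 + 1, -6·a·b - 4·b + 2·exp(b)]].
At the point, J = [[-1.0000, 4.0000], [0.2500, 4.713061]] (det J = -5.713061).
Solving J·Δ = −F gives Δ = (-3.1431, -0.2233).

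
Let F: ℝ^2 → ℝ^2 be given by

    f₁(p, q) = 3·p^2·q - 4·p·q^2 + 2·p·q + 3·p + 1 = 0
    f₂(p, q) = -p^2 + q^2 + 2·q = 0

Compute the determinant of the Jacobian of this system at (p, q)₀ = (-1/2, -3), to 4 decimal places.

J = [[6·p·q - 4·q^2 + 2·q + 3, 3·p^2 - 8·p·q + 2·p], [-2·p, 2·q + 2]].
At the point, J = [[-30.0000, -12.2500], [1.0000, -4.0000]].
det J = 132.2500.

132.2500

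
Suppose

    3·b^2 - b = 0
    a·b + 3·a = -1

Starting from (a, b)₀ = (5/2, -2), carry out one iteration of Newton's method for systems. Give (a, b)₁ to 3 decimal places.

At (5/2, -2): F = (14.000, 3.500).
Jacobian J = [[0, 6·b - 1], [b + 3, a]].
At the point, J = [[0.000, -13.000], [1.000, 2.500]] (det J = 13.000).
Solving J·Δ = −F gives Δ = (-6.192, 1.077).
Then the next iterate is (a, b)₁ = (-3.692, -0.923).

(-3.692, -0.923)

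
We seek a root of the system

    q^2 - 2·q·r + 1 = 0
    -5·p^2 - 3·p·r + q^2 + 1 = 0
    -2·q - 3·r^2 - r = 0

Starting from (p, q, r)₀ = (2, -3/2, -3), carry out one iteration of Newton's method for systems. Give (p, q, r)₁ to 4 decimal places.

At (2, -3/2, -3): F = (-5.7500, 1.2500, -21.0000).
Jacobian J = [[0, 2·q - 2·r, -2·q], [-10·p - 3·r, 2·q, -3·p], [0, -2, -6·r - 1]].
At the point, J = [[0.0000, 3.0000, 3.0000], [-11.0000, -3.0000, -6.0000], [0.0000, -2.0000, 17.0000]] (det J = 627.0000).
Solving J·Δ = −F gives Δ = (-0.7656, 0.6096, 1.3070).
Then the next iterate is (p, q, r)₁ = (1.2344, -0.8904, -1.6930).

(1.2344, -0.8904, -1.6930)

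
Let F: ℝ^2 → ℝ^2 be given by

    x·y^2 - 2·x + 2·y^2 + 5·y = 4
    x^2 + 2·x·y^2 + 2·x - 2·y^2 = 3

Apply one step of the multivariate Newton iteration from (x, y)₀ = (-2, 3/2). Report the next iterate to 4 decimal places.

At (-2, 3/2): F = (7.5000, -16.5000).
Jacobian J = [[y^2 - 2, 2·x·y + 4·y + 5], [2·x + 2·y^2 + 2, 4·x·y - 4·y]].
At the point, J = [[0.2500, 5.0000], [2.5000, -18.0000]] (det J = -17.0000).
Solving J·Δ = −F gives Δ = (-3.0882, -1.3456).
Then the next iterate is (x, y)₁ = (-5.0882, 0.1544).

(-5.0882, 0.1544)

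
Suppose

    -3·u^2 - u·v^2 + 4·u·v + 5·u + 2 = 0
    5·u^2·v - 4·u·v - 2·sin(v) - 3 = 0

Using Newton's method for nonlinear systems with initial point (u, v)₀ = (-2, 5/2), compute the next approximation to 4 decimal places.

(-0.7121, 2.8876)

At (-2, 5/2): F = (-27.5000, 65.803056).
Jacobian J = [[-6·u - v^2 + 4·v + 5, -2·u·v + 4·u], [10·u·v - 4·v, 5·u^2 - 4·u - 2·cos(v)]].
At the point, J = [[20.7500, 2.0000], [-60.0000, 29.602287]] (det J = 734.247460).
Solving J·Δ = −F gives Δ = (1.2879, 0.3876).
Then the next iterate is (u, v)₁ = (-0.7121, 2.8876).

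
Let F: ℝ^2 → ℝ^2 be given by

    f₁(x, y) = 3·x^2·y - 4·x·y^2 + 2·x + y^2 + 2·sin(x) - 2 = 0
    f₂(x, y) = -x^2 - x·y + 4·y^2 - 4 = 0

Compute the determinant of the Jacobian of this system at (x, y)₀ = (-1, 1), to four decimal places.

J = [[6·x·y - 4·y^2 + 2·cos(x) + 2, 3·x^2 - 8·x·y + 2·y], [-2·x - y, -x + 8·y]].
At the point, J = [[-6.919395, 13.0000], [1.0000, 9.0000]].
det J = -75.2746.

-75.2746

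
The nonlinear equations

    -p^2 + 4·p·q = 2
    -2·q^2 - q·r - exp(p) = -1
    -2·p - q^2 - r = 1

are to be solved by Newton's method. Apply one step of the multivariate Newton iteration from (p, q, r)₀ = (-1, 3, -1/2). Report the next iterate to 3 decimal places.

At (-1, 3, -1/2): F = (-15.000, -15.86788, -7.500).
Jacobian J = [[-2·p + 4·q, 4·p, 0], [-exp(p), -4·q - r, -q], [-2, -2·q, -1]].
At the point, J = [[14.000, -4.000, 0.000], [-0.36788, -11.500, -3.000], [-2.000, -6.000, -1.000]] (det J = -113.52848).
Solving J·Δ = −F gives Δ = (0.625, -1.562, 0.622).
Then the next iterate is (p, q, r)₁ = (-0.375, 1.438, 0.122).

(-0.375, 1.438, 0.122)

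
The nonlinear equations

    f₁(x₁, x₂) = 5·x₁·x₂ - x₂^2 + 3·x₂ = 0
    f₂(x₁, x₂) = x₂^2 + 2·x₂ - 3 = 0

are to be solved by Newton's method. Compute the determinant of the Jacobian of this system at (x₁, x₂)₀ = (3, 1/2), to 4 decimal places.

7.5000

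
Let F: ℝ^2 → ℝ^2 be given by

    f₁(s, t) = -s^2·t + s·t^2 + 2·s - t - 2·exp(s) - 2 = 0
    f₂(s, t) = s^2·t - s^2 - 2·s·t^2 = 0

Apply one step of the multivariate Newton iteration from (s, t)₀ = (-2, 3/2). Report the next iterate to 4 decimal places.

(-0.0568, 1.6019)

At (-2, 3/2): F = (-18.270671, 11.0000).
Jacobian J = [[-2·s·t + t^2 - 2·exp(s) + 2, -s^2 + 2·s·t - 1], [2·s·t - 2·s - 2·t^2, s^2 - 4·s·t]].
At the point, J = [[9.979329, -11.0000], [-6.5000, 16.0000]] (det J = 88.169271).
Solving J·Δ = −F gives Δ = (1.9432, 0.1019).
Then the next iterate is (s, t)₁ = (-0.0568, 1.6019).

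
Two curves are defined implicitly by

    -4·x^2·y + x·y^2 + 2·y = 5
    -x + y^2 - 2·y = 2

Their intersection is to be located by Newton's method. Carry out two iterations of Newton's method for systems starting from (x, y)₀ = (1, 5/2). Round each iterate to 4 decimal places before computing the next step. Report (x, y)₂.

(0.8327, 2.9590)

At (1, 5/2): F = (-3.7500, -1.7500).
Jacobian J = [[-8·x·y + y^2, -4·x^2 + 2·x·y + 2], [-1, 2·y - 2]].
At the point, J = [[-13.7500, 3.0000], [-1.0000, 3.0000]] (det J = -38.2500).
Solving J·Δ = −F gives Δ = (-0.1569, 0.5310).
Then the next iterate is (x, y)₁ = (0.8431, 3.0310).
Round to (0.8431, 3.0310) and repeat: F = (0.189574, 0.281861), J = [[-11.256528, 4.267602], [-1.0000, 4.0620]].
Δ = (-0.0104, -0.0720), so (x, y)₂ = (0.8327, 2.9590).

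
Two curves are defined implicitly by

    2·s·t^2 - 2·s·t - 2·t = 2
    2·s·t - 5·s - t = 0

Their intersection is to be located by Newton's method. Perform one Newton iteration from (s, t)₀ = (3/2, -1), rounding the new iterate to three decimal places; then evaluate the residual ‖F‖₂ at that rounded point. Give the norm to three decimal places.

0.490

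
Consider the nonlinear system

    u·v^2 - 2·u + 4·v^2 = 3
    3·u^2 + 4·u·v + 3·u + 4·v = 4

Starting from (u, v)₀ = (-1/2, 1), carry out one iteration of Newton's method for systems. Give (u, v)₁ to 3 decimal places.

At (-1/2, 1): F = (1.500, -2.750).
Jacobian J = [[v^2 - 2, 2·u·v + 8·v], [6·u + 4·v + 3, 4·u + 4]].
At the point, J = [[-1.000, 7.000], [4.000, 2.000]] (det J = -30.000).
Solving J·Δ = −F gives Δ = (0.742, -0.108).
Then the next iterate is (u, v)₁ = (0.242, 0.892).

(0.242, 0.892)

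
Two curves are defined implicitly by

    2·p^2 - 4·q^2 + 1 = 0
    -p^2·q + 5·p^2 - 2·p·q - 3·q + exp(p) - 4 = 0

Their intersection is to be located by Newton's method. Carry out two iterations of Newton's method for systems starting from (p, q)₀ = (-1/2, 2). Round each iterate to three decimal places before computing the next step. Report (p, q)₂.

At (-1/2, 2): F = (-14.500, -6.64347).
Jacobian J = [[4·p, -8·q], [-2·p·q + 10·p - 2·q + exp(p), -p^2 - 2·p - 3]].
At the point, J = [[-2.000, -16.000], [-6.39347, -2.250]] (det J = -97.79551).
Solving J·Δ = −F gives Δ = (-0.753, -0.812).
Then the next iterate is (p, q)₁ = (-1.253, 1.188).
Round to (-1.253, 1.188) and repeat: F = (-1.50536, 1.68365), J = [[-5.012, -9.504], [-11.64323, -2.06401]].
Δ = (0.190, -0.259), so (p, q)₂ = (-1.063, 0.929).

(-1.063, 0.929)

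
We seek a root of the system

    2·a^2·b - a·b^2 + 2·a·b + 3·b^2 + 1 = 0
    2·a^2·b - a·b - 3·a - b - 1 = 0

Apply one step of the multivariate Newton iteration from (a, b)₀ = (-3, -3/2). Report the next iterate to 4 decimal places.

(-2.4294, -0.8708)

At (-3, -3/2): F = (-3.5000, -22.0000).
Jacobian J = [[4·a·b - b^2 + 2·b, 2·a^2 - 2·a·b + 2·a + 6·b], [4·a·b - b - 3, 2·a^2 - a - 1]].
At the point, J = [[12.7500, -6.0000], [16.5000, 20.0000]] (det J = 354.0000).
Solving J·Δ = −F gives Δ = (0.5706, 0.6292).
Then the next iterate is (a, b)₁ = (-2.4294, -0.8708).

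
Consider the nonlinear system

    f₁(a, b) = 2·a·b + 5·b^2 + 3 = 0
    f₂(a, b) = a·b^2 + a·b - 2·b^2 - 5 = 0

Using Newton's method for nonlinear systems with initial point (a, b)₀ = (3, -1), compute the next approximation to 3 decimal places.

(-10.000, 6.000)

At (3, -1): F = (2.000, -7.000).
Jacobian J = [[2·b, 2·a + 10·b], [b^2 + b, 2·a·b + a - 4·b]].
At the point, J = [[-2.000, -4.000], [0.000, 1.000]] (det J = -2.000).
Solving J·Δ = −F gives Δ = (-13.000, 7.000).
Then the next iterate is (a, b)₁ = (-10.000, 6.000).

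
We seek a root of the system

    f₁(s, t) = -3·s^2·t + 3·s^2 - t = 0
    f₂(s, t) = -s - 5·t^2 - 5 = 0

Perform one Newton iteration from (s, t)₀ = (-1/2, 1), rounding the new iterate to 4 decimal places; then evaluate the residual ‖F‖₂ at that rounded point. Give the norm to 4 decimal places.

31.0994

At (-1/2, 1): F = (-1.0000, -9.5000).
Jacobian J = [[-6·s·t + 6·s, -3·s^2 - 1], [-1, -10·t]].
At the point, J = [[0.0000, -1.7500], [-1.0000, -10.0000]] (det J = -1.7500).
Solving J·Δ = −F gives Δ = (-3.7857, -0.5714).
Then the next iterate is (s, t)₁ = (-4.2857, 0.4286).
Re-evaluating at (-4.2857, 0.4286): F = (31.056496, -1.632790), so ‖F‖₂ = 31.0994.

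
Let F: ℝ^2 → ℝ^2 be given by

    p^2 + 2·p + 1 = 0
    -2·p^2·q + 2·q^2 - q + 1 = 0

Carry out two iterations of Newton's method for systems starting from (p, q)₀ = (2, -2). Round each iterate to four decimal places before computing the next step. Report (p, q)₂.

(-0.2500, -0.9536)

At (2, -2): F = (9.0000, 27.0000).
Jacobian J = [[2·p + 2, 0], [-4·p·q, -2·p^2 + 4·q - 1]].
At the point, J = [[6.0000, 0.0000], [16.0000, -17.0000]] (det J = -102.0000).
Solving J·Δ = −F gives Δ = (-1.5000, 0.1765).
Then the next iterate is (p, q)₁ = (0.5000, -1.8235).
Round to (0.5000, -1.8235) and repeat: F = (2.2500, 10.385554), J = [[3.0000, 0.0000], [3.6470, -8.7940]].
Δ = (-0.7500, 0.8699), so (p, q)₂ = (-0.2500, -0.9536).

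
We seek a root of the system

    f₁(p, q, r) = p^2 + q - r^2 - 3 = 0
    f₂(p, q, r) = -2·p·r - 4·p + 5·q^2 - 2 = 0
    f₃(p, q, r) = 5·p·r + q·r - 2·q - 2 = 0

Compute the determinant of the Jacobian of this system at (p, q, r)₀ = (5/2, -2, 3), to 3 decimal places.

-2735.000

J = [[2·p, 1, -2·r], [-2·r - 4, 10·q, -2·p], [5·r, r - 2, 5·p + q]].
At the point, J = [[5.000, 1.000, -6.000], [-10.000, -20.000, -5.000], [15.000, 1.000, 10.500]].
det J = -2735.000.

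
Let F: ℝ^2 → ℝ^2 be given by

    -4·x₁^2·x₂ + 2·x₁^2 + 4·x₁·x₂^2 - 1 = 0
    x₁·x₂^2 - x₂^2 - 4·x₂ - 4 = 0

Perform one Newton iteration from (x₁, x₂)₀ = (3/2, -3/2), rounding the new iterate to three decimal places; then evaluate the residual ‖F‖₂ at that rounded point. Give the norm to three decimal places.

At (3/2, -3/2): F = (30.500, 3.125).
Jacobian J = [[-8·x₁·x₂ + 4·x₁ + 4·x₂^2, -4·x₁^2 + 8·x₁·x₂], [x₂^2, 2·x₁·x₂ - 2·x₂ - 4]].
At the point, J = [[33.000, -27.000], [2.250, -5.500]] (det J = -120.750).
Solving J·Δ = −F gives Δ = (-0.690, 0.286).
Then the next iterate is (x₁, x₂)₁ = (0.810, -1.214).
Re-evaluating at (0.810, -1.214): F = (8.27332, 0.57598), so ‖F‖₂ = 8.293.

8.293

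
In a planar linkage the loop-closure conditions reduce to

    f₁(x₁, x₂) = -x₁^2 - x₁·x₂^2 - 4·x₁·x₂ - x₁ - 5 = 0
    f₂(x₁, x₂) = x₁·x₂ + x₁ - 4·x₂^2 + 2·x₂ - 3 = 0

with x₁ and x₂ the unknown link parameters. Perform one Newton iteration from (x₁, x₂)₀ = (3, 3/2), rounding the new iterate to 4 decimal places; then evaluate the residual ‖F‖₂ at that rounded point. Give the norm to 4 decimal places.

At (3, 3/2): F = (-41.7500, -1.5000).
Jacobian J = [[-2·x₁ - x₂^2 - 4·x₂ - 1, -2·x₁·x₂ - 4·x₁], [x₂ + 1, x₁ - 8·x₂ + 2]].
At the point, J = [[-15.2500, -21.0000], [2.5000, -7.0000]] (det J = 159.2500).
Solving J·Δ = −F gives Δ = (-1.6374, -0.7991).
Then the next iterate is (x₁, x₂)₁ = (1.3626, 0.7009).
Re-evaluating at (1.3626, 0.7009): F = (-12.708856, -1.245597), so ‖F‖₂ = 12.7698.

12.7698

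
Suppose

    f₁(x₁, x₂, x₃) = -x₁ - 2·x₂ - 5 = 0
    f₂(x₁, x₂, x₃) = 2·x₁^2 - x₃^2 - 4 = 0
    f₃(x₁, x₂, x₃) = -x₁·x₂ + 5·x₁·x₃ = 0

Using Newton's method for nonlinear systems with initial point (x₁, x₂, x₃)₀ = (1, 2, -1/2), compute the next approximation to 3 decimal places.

(1.490, -3.245, -0.208)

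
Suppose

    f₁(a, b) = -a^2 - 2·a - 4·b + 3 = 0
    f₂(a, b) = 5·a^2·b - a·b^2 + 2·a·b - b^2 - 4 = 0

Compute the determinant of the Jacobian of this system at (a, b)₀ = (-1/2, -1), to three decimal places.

6.750

J = [[-2·a - 2, -4], [10·a·b - b^2 + 2·b, 5·a^2 - 2·a·b + 2·a - 2·b]].
At the point, J = [[-1.000, -4.000], [2.000, 1.250]].
det J = 6.750.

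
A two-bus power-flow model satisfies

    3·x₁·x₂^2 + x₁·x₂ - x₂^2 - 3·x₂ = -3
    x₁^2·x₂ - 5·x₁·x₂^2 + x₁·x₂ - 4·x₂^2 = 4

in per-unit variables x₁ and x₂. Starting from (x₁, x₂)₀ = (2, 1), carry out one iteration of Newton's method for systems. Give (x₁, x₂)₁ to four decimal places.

(1.4773, 0.4545)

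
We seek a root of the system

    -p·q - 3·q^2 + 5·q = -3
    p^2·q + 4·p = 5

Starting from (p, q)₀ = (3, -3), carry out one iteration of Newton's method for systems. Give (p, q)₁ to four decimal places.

At (3, -3): F = (-30.0000, -20.0000).
Jacobian J = [[-q, -p - 6·q + 5], [2·p·q + 4, p^2]].
At the point, J = [[3.0000, 20.0000], [-14.0000, 9.0000]] (det J = 307.0000).
Solving J·Δ = −F gives Δ = (-0.4235, 1.5635).
Then the next iterate is (p, q)₁ = (2.5765, -1.4365).

(2.5765, -1.4365)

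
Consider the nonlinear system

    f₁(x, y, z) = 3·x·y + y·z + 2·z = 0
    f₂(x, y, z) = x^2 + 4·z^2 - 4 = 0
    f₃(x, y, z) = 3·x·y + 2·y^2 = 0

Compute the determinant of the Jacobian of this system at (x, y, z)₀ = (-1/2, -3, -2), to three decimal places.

J = [[3·y, 3·x + z, y + 2], [2·x, 0, 8·z], [3·y, 3·x + 4·y, 0]].
At the point, J = [[-9.000, -3.500, -1.000], [-1.000, 0.000, -16.000], [-9.000, -13.500, 0.000]].
det J = 1426.500.

1426.500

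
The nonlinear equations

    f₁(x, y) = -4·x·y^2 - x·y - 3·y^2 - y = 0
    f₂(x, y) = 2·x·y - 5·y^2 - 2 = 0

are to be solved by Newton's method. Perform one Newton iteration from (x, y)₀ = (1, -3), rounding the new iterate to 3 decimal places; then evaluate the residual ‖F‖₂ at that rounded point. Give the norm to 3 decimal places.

17.348

At (1, -3): F = (-57.000, -53.000).
Jacobian J = [[-4·y^2 - y, -8·x·y - x - 6·y - 1], [2·y, 2·x - 10·y]].
At the point, J = [[-33.000, 40.000], [-6.000, 32.000]] (det J = -816.000).
Solving J·Δ = −F gives Δ = (0.363, 1.724).
Then the next iterate is (x, y)₁ = (1.363, -1.276).
Re-evaluating at (1.363, -1.276): F = (-10.74616, -13.61926), so ‖F‖₂ = 17.348.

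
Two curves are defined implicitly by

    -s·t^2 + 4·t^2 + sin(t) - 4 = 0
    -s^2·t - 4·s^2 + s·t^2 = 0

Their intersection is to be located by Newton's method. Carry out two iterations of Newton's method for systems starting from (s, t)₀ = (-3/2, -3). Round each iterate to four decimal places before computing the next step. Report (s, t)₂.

At (-3/2, -3): F = (45.358880, -15.7500).
Jacobian J = [[-t^2, -2·s·t + 8·t + cos(t)], [-2·s·t - 8·s + t^2, -s^2 + 2·s·t]].
At the point, J = [[-9.0000, -33.989992], [12.0000, 6.7500]] (det J = 347.129910).
Solving J·Δ = −F gives Δ = (0.6602, 1.1597).
Then the next iterate is (s, t)₁ = (-0.8398, -1.8403).
Round to (-0.8398, -1.8403) and repeat: F = (11.427067, -4.367313), J = [[-3.386704, -18.079621], [7.014136, 2.385704]].
Δ = (0.4354, 0.5505), so (s, t)₂ = (-0.4044, -1.2898).

(-0.4044, -1.2898)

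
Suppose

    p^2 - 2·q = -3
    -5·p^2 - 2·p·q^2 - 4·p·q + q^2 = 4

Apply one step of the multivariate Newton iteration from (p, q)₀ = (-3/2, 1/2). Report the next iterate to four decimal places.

At (-3/2, 1/2): F = (4.2500, -11.2500).
Jacobian J = [[2·p, -2], [-10·p - 2·q^2 - 4·q, -4·p·q - 4·p + 2·q]].
At the point, J = [[-3.0000, -2.0000], [12.5000, 10.0000]] (det J = -5.0000).
Solving J·Δ = −F gives Δ = (4.0000, -3.8750).
Then the next iterate is (p, q)₁ = (2.5000, -3.3750).

(2.5000, -3.3750)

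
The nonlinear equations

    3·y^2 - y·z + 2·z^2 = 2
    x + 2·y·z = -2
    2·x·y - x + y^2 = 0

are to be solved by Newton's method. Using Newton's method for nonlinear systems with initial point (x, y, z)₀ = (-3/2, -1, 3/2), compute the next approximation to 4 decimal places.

At (-3/2, -1, 3/2): F = (7.0000, -2.5000, 5.5000).
Jacobian J = [[0, 6·y - z, -y + 4·z], [1, 2·z, 2·y], [2·y - 1, 2·x + 2·y, 0]].
At the point, J = [[0.0000, -7.5000, 7.0000], [1.0000, 3.0000, -2.0000], [-3.0000, -5.0000, 0.0000]] (det J = -17.0000).
Solving J·Δ = −F gives Δ = (-0.9118, 1.6471, 0.7647).
Then the next iterate is (x, y, z)₁ = (-2.4118, 0.6471, 2.2647).

(-2.4118, 0.6471, 2.2647)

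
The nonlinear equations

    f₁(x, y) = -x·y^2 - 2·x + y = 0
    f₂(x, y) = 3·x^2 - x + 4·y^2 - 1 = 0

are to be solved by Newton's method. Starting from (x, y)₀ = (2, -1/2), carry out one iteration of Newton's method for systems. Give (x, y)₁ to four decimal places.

At (2, -1/2): F = (-5.0000, 10.0000).
Jacobian J = [[-y^2 - 2, -2·x·y + 1], [6·x - 1, 8·y]].
At the point, J = [[-2.2500, 3.0000], [11.0000, -4.0000]] (det J = -24.0000).
Solving J·Δ = −F gives Δ = (-0.4167, 1.3542).
Then the next iterate is (x, y)₁ = (1.5833, 0.8542).

(1.5833, 0.8542)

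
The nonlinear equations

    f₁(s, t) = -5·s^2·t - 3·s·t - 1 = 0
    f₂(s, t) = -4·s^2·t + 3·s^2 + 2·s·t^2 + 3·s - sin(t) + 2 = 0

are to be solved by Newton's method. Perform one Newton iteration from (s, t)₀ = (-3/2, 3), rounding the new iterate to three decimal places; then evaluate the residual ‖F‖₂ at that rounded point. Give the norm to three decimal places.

At (-3/2, 3): F = (-21.250, -49.89112).
Jacobian J = [[-10·s·t - 3·t, -5·s^2 - 3·s], [-8·s·t + 6·s + 2·t^2 + 3, -4·s^2 + 4·s·t - cos(t)]].
At the point, J = [[36.000, -6.750], [48.000, -26.01001]] (det J = -612.36027).
Solving J·Δ = −F gives Δ = (0.353, -1.267).
Then the next iterate is (s, t)₁ = (-1.147, 1.733).
Re-evaluating at (-1.147, 1.733): F = (-6.43650, -14.49039), so ‖F‖₂ = 15.856.

15.856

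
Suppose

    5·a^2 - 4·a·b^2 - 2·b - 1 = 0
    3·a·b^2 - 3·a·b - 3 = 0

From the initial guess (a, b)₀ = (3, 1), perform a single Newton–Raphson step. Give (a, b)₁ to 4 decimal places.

At (3, 1): F = (30.0000, -3.0000).
Jacobian J = [[10·a - 4·b^2, -8·a·b - 2], [3·b^2 - 3·b, 6·a·b - 3·a]].
At the point, J = [[26.0000, -26.0000], [0.0000, 9.0000]] (det J = 234.0000).
Solving J·Δ = −F gives Δ = (-0.8205, 0.3333).
Then the next iterate is (a, b)₁ = (2.1795, 1.3333).

(2.1795, 1.3333)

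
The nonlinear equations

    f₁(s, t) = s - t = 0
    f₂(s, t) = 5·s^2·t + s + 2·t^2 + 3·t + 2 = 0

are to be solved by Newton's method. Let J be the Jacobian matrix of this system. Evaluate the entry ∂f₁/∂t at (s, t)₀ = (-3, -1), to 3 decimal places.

∂f₁/∂t = -1.
At (-3, -1) this is -1.000.

-1.000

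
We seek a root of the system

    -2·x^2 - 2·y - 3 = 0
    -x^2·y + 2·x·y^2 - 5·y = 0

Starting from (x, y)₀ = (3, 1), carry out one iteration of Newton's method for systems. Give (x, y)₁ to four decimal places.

(1.1250, 0.7500)

At (3, 1): F = (-23.0000, -8.0000).
Jacobian J = [[-4·x, -2], [-2·x·y + 2·y^2, -x^2 + 4·x·y - 5]].
At the point, J = [[-12.0000, -2.0000], [-4.0000, -2.0000]] (det J = 16.0000).
Solving J·Δ = −F gives Δ = (-1.8750, -0.2500).
Then the next iterate is (x, y)₁ = (1.1250, 0.7500).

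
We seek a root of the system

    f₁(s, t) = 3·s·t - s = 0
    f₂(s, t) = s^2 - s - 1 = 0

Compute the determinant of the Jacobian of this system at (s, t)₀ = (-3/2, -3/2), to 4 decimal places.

J = [[3·t - 1, 3·s], [2·s - 1, 0]].
At the point, J = [[-5.5000, -4.5000], [-4.0000, 0.0000]].
det J = -18.0000.

-18.0000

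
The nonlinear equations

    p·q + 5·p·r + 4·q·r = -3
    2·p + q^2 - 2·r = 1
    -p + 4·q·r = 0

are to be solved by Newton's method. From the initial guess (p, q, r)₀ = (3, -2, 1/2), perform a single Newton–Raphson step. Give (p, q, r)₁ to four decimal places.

At (3, -2, 1/2): F = (0.5000, 8.0000, -7.0000).
Jacobian J = [[q + 5·r, p + 4·r, 5·p + 4·q], [2, 2·q, -2], [-1, 4·r, 4·q]].
At the point, J = [[0.5000, 5.0000, 7.0000], [2.0000, -4.0000, -2.0000], [-1.0000, 2.0000, -8.0000]] (det J = 108.0000).
Solving J·Δ = −F gives Δ = (-3.0000, 0.6667, -0.3333).
Then the next iterate is (p, q, r)₁ = (0.0000, -1.3333, 0.1667).

(0.0000, -1.3333, 0.1667)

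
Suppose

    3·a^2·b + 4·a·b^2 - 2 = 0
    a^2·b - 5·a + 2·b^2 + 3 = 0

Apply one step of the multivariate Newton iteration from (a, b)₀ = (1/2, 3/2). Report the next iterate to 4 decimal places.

(0.6262, 0.7106)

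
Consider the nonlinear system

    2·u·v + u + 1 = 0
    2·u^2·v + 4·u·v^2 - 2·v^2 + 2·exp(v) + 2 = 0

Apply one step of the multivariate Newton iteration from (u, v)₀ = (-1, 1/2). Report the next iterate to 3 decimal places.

(2.024, 3.024)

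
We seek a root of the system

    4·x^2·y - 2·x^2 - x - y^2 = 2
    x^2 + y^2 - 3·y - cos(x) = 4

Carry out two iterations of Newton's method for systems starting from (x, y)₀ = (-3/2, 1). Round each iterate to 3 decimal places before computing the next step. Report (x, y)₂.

At (-3/2, 1): F = (3.000, -3.82074).
Jacobian J = [[8·x·y - 4·x - 1, 4·x^2 - 2·y], [2·x + sin(x), 2·y - 3]].
At the point, J = [[-7.000, 7.000], [-3.99749, -1.000]] (det J = 34.98246).
Solving J·Δ = −F gives Δ = (-0.679, -1.107).
Then the next iterate is (x, y)₁ = (-2.179, -0.107).
Round to (-2.179, -0.107) and repeat: F = (-11.36069, 1.65188), J = [[9.58122, 19.20616], [-5.17868, -3.214]].
Δ = (-0.070, 0.626), so (x, y)₂ = (-2.249, 0.519).

(-2.249, 0.519)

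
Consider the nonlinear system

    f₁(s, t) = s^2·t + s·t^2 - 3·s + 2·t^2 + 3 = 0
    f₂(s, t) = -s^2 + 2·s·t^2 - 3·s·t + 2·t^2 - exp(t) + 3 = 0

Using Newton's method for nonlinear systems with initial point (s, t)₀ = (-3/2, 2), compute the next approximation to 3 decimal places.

(5.281, 6.684)

At (-3/2, 2): F = (14.000, -1.63906).
Jacobian J = [[2·s·t + t^2 - 3, s^2 + 2·s·t + 4·t], [-2·s + 2·t^2 - 3·t, 4·s·t - 3·s + 4·t - exp(t)]].
At the point, J = [[-5.000, 4.250], [5.000, -6.88906]] (det J = 13.19528).
Solving J·Δ = −F gives Δ = (6.781, 4.684).
Then the next iterate is (s, t)₁ = (5.281, 6.684).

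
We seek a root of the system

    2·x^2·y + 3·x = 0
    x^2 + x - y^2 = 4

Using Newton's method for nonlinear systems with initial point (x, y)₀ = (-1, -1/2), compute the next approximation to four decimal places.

(-1.6429, 3.1071)

At (-1, -1/2): F = (-4.0000, -4.2500).
Jacobian J = [[4·x·y + 3, 2·x^2], [2·x + 1, -2·y]].
At the point, J = [[5.0000, 2.0000], [-1.0000, 1.0000]] (det J = 7.0000).
Solving J·Δ = −F gives Δ = (-0.6429, 3.6071).
Then the next iterate is (x, y)₁ = (-1.6429, 3.1071).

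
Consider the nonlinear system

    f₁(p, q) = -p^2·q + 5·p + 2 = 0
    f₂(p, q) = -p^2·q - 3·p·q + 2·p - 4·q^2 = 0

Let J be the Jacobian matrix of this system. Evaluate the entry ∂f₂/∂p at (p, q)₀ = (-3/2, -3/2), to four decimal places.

∂f₂/∂p = -2·p·q - 3·q + 2.
At (-3/2, -3/2) this is 2.0000.

2.0000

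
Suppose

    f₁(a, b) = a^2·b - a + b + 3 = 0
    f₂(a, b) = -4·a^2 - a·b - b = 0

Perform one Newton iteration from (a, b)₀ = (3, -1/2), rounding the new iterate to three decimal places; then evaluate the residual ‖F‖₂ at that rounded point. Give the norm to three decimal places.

8.355

At (3, -1/2): F = (-5.000, -34.000).
Jacobian J = [[2·a·b - 1, a^2 + 1], [-8·a - b, -a - 1]].
At the point, J = [[-4.000, 10.000], [-23.500, -4.000]] (det J = 251.000).
Solving J·Δ = −F gives Δ = (-1.434, -0.074).
Then the next iterate is (a, b)₁ = (1.566, -0.574).
Re-evaluating at (1.566, -0.574): F = (-0.54765, -8.33654), so ‖F‖₂ = 8.355.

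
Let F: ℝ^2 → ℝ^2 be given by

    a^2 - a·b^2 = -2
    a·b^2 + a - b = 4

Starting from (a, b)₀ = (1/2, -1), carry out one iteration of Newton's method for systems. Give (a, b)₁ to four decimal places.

At (1/2, -1): F = (1.7500, -2.0000).
Jacobian J = [[2·a - b^2, -2·a·b], [b^2 + 1, 2·a·b - 1]].
At the point, J = [[0.0000, 1.0000], [2.0000, -2.0000]] (det J = -2.0000).
Solving J·Δ = −F gives Δ = (-0.7500, -1.7500).
Then the next iterate is (a, b)₁ = (-0.2500, -2.7500).

(-0.2500, -2.7500)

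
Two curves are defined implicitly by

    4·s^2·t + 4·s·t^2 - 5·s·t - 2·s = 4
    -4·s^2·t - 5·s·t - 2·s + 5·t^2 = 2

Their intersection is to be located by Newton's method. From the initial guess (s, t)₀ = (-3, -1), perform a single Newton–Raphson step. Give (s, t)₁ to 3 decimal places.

At (-3, -1): F = (-61.000, 30.000).
Jacobian J = [[8·s·t + 4·t^2 - 5·t - 2, 4·s^2 + 8·s·t - 5·s], [-8·s·t - 5·t - 2, -4·s^2 - 5·s + 10·t]].
At the point, J = [[31.000, 75.000], [-21.000, -31.000]] (det J = 614.000).
Solving J·Δ = −F gives Δ = (0.585, 0.572).
Then the next iterate is (s, t)₁ = (-2.415, -0.428).

(-2.415, -0.428)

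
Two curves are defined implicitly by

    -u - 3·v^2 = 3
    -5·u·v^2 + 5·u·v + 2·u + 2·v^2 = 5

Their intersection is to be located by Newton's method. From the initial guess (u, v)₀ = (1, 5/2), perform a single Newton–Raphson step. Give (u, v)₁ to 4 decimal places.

(1.3679, 0.9588)

At (1, 5/2): F = (-22.7500, -9.2500).
Jacobian J = [[-1, -6·v], [-5·v^2 + 5·v + 2, -10·u·v + 5·u + 4·v]].
At the point, J = [[-1.0000, -15.0000], [-16.7500, -10.0000]] (det J = -241.2500).
Solving J·Δ = −F gives Δ = (0.3679, -1.5412).
Then the next iterate is (u, v)₁ = (1.3679, 0.9588).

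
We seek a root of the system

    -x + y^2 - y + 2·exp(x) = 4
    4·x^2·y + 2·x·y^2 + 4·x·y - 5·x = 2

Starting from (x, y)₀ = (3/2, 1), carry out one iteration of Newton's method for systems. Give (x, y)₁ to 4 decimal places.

(1.0835, 0.8530)

At (3/2, 1): F = (3.463378, 8.5000).
Jacobian J = [[2·exp(x) - 1, 2·y - 1], [8·x·y + 2·y^2 + 4·y - 5, 4·x^2 + 4·x·y + 4·x]].
At the point, J = [[7.963378, 1.0000], [13.0000, 21.0000]] (det J = 154.230941).
Solving J·Δ = −F gives Δ = (-0.4165, -0.1470).
Then the next iterate is (x, y)₁ = (1.0835, 0.8530).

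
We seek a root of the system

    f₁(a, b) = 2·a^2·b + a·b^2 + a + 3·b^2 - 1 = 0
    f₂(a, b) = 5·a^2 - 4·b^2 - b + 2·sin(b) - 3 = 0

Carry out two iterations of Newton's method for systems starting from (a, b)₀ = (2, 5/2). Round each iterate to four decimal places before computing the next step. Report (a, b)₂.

(0.9003, 0.8446)

At (2, 5/2): F = (52.2500, -9.303056).
Jacobian J = [[4·a·b + b^2 + 1, 2·a^2 + 2·a·b + 6·b], [10·a, -8·b + 2·cos(b) - 1]].
At the point, J = [[27.2500, 33.0000], [20.0000, -22.602287]] (det J = -1275.912327).
Solving J·Δ = −F gives Δ = (-0.6850, -1.0177).
Then the next iterate is (a, b)₁ = (1.3150, 1.4823).
Round to (1.3150, 1.4823) and repeat: F = (14.922436, -2.632855), J = [[10.994111, 16.250699], [13.1500, -12.681638]].
Δ = (-0.4147, -0.6377), so (a, b)₂ = (0.9003, 0.8446).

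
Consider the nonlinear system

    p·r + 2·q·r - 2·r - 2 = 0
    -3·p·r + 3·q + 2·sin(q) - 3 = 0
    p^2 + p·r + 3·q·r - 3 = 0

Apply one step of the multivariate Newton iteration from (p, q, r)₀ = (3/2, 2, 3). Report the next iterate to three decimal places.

(3.312, 2.715, -2.208)

At (3/2, 2, 3): F = (8.500, -8.68141, 21.750).
Jacobian J = [[r, 2·r, p + 2·q - 2], [-3·r, 2·cos(q) + 3, -3·p], [2·p + r, 3·r, p + 3·q]].
At the point, J = [[3.000, 6.000, 3.500], [-9.000, 2.16771, -4.500], [6.000, 9.000, 7.500]] (det J = 84.25156).
Solving J·Δ = −F gives Δ = (1.812, 0.715, -5.208).
Then the next iterate is (p, q, r)₁ = (3.312, 2.715, -2.208).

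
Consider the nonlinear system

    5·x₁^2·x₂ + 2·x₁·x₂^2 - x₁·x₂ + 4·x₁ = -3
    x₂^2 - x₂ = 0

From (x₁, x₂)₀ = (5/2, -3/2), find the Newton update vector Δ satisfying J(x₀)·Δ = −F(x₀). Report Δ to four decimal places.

(-0.2176, 0.9375)

At (5/2, -3/2): F = (-18.8750, 3.7500).
Jacobian J = [[10·x₁·x₂ + 2·x₂^2 - x₂ + 4, 5·x₁^2 + 4·x₁·x₂ - x₁], [0, 2·x₂ - 1]].
At the point, J = [[-27.5000, 13.7500], [0.0000, -4.0000]] (det J = 110.0000).
Solving J·Δ = −F gives Δ = (-0.2176, 0.9375).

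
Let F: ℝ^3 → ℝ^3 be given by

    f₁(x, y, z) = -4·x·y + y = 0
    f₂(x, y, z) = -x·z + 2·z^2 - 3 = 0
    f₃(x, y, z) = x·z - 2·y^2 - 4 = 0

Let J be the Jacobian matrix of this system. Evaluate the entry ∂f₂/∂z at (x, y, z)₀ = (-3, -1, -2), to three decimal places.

-5.000

∂f₂/∂z = -x + 4·z.
At (-3, -1, -2) this is -5.000.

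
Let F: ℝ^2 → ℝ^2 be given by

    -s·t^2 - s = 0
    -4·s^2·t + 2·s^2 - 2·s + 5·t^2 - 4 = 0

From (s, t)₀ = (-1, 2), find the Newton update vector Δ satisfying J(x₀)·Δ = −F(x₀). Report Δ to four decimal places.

(0.2667, -0.9167)

At (-1, 2): F = (5.0000, 12.0000).
Jacobian J = [[-t^2 - 1, -2·s·t], [-8·s·t + 4·s - 2, -4·s^2 + 10·t]].
At the point, J = [[-5.0000, 4.0000], [10.0000, 16.0000]] (det J = -120.0000).
Solving J·Δ = −F gives Δ = (0.2667, -0.9167).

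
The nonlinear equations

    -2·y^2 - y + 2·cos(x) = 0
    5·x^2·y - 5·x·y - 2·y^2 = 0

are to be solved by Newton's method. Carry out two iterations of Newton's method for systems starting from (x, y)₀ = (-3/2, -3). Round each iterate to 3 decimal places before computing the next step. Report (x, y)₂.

(-0.267, -1.395)

At (-3/2, -3): F = (-14.85853, -74.250).
Jacobian J = [[-2·sin(x), -4·y - 1], [10·x·y - 5·y, 5·x^2 - 5·x - 4·y]].
At the point, J = [[1.99499, 11.000], [60.000, 30.750]] (det J = -598.65406).
Solving J·Δ = −F gives Δ = (0.601, 1.242).
Then the next iterate is (x, y)₁ = (-0.899, -1.758).
Round to (-0.899, -1.758) and repeat: F = (-3.17834, -21.18742), J = [[1.56541, 6.032], [24.59442, 15.56800]].
Δ = (0.632, 0.363), so (x, y)₂ = (-0.267, -1.395).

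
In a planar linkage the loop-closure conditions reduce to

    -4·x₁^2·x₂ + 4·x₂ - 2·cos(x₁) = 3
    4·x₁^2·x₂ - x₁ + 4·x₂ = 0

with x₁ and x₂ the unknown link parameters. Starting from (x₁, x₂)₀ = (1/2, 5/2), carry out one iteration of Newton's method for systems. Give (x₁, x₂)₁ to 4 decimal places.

At (1/2, 5/2): F = (2.744835, 12.0000).
Jacobian J = [[-8·x₁·x₂ + 2·sin(x₁), -4·x₁^2 + 4], [8·x₁·x₂ - 1, 4·x₁^2 + 4]].
At the point, J = [[-9.041149, 3.0000], [9.0000, 5.0000]] (det J = -72.205745).
Solving J·Δ = −F gives Δ = (-0.3085, -1.8447).
Then the next iterate is (x₁, x₂)₁ = (0.1915, 0.6553).

(0.1915, 0.6553)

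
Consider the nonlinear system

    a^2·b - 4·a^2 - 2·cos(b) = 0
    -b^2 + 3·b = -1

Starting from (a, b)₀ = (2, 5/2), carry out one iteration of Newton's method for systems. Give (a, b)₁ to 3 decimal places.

(2.241, 3.625)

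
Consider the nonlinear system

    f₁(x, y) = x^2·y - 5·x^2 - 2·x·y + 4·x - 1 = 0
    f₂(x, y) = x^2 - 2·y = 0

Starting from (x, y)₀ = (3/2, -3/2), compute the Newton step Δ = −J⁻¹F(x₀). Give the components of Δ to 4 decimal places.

(-0.5206, 1.8440)

At (3/2, -3/2): F = (-5.1250, 5.2500).
Jacobian J = [[2·x·y - 10·x - 2·y + 4, x^2 - 2·x], [2·x, -2]].
At the point, J = [[-12.5000, -0.7500], [3.0000, -2.0000]] (det J = 27.2500).
Solving J·Δ = −F gives Δ = (-0.5206, 1.8440).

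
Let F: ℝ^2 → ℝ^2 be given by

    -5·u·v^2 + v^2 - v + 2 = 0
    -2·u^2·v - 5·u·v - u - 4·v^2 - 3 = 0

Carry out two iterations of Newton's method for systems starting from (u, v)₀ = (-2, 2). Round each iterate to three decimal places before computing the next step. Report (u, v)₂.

At (-2, 2): F = (44.000, -13.000).
Jacobian J = [[-5·v^2, -10·u·v + 2·v - 1], [-4·u·v - 5·v - 1, -2·u^2 - 5·u - 8·v]].
At the point, J = [[-20.000, 43.000], [5.000, -14.000]] (det J = 65.000).
Solving J·Δ = −F gives Δ = (0.877, -0.615).
Then the next iterate is (u, v)₁ = (-1.123, 1.385).
Round to (-1.123, 1.385) and repeat: F = (13.30406, -5.26645), J = [[-9.59112, 17.32355], [-1.70358, -7.98726]].
Δ = (0.142, -0.690), so (u, v)₂ = (-0.981, 0.695).

(-0.981, 0.695)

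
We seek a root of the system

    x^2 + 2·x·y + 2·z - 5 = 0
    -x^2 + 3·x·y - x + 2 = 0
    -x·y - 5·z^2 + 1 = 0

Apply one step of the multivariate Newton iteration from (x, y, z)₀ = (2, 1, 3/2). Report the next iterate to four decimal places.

(1.5609, 0.5203, 0.7766)

At (2, 1, 3/2): F = (6.0000, 2.0000, -12.2500).
Jacobian J = [[2·x + 2·y, 2·x, 2], [-2·x + 3·y - 1, 3·x, 0], [-y, -x, -10·z]].
At the point, J = [[6.0000, 4.0000, 2.0000], [-2.0000, 6.0000, 0.0000], [-1.0000, -2.0000, -15.0000]] (det J = -640.0000).
Solving J·Δ = −F gives Δ = (-0.4391, -0.4797, -0.7234).
Then the next iterate is (x, y, z)₁ = (1.5609, 0.5203, 0.7766).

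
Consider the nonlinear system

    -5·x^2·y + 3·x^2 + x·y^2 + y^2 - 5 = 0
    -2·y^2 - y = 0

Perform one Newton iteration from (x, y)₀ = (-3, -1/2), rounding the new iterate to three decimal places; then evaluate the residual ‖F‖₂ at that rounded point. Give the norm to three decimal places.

At (-3, -1/2): F = (44.000, 0.000).
Jacobian J = [[-10·x·y + 6·x + y^2, -5·x^2 + 2·x·y + 2·y], [0, -4·y - 1]].
At the point, J = [[-32.750, -43.000], [0.000, 1.000]] (det J = -32.750).
Solving J·Δ = −F gives Δ = (1.344, 0.000).
Then the next iterate is (x, y)₁ = (-1.656, -0.500).
Re-evaluating at (-1.656, -0.500): F = (9.91885, 0.000), so ‖F‖₂ = 9.919.

9.919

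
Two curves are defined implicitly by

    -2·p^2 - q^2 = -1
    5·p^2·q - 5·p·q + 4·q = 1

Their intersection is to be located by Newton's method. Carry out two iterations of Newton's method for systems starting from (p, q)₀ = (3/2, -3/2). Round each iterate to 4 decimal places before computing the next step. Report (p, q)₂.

(-2.1352, -3.8522)

At (3/2, -3/2): F = (-5.7500, -12.6250).
Jacobian J = [[-4·p, -2·q], [10·p·q - 5·q, 5·p^2 - 5·p + 4]].
At the point, J = [[-6.0000, 3.0000], [-15.0000, 7.7500]] (det J = -1.5000).
Solving J·Δ = −F gives Δ = (-4.4583, -7.0000).
Then the next iterate is (p, q)₁ = (-2.9583, -8.5000).
Round to (-2.9583, -8.5000) and repeat: F = (-88.753078, -532.668153), J = [[11.8332, 17.0000], [293.9555, 62.549194]].
Δ = (0.8231, 4.6478), so (p, q)₂ = (-2.1352, -3.8522).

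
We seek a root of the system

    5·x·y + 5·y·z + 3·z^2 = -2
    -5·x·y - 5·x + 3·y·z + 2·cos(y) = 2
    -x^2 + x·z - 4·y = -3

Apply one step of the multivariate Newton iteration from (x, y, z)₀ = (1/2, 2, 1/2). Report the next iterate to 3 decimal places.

(0.149, 0.764, 0.264)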